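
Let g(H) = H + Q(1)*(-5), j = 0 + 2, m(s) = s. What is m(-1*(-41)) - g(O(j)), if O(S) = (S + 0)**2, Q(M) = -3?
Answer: 22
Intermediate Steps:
j = 2
O(S) = S**2
g(H) = 15 + H (g(H) = H - 3*(-5) = H + 15 = 15 + H)
m(-1*(-41)) - g(O(j)) = -1*(-41) - (15 + 2**2) = 41 - (15 + 4) = 41 - 1*19 = 41 - 19 = 22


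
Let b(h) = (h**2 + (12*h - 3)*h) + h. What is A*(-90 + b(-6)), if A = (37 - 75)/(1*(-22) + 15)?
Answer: 14820/7 ≈ 2117.1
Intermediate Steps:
A = 38/7 (A = -38/(-22 + 15) = -38/(-7) = -38*(-1/7) = 38/7 ≈ 5.4286)
b(h) = h + h**2 + h*(-3 + 12*h) (b(h) = (h**2 + (-3 + 12*h)*h) + h = (h**2 + h*(-3 + 12*h)) + h = h + h**2 + h*(-3 + 12*h))
A*(-90 + b(-6)) = 38*(-90 - 6*(-2 + 13*(-6)))/7 = 38*(-90 - 6*(-2 - 78))/7 = 38*(-90 - 6*(-80))/7 = 38*(-90 + 480)/7 = (38/7)*390 = 14820/7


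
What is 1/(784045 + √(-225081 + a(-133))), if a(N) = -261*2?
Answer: 784045/614726787628 - 3*I*√25067/614726787628 ≈ 1.2754e-6 - 7.7266e-10*I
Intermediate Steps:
a(N) = -522
1/(784045 + √(-225081 + a(-133))) = 1/(784045 + √(-225081 - 522)) = 1/(784045 + √(-225603)) = 1/(784045 + 3*I*√25067)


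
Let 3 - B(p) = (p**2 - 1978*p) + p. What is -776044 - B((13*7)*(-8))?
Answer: 1193193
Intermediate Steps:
B(p) = 3 - p**2 + 1977*p (B(p) = 3 - ((p**2 - 1978*p) + p) = 3 - (p**2 - 1977*p) = 3 + (-p**2 + 1977*p) = 3 - p**2 + 1977*p)
-776044 - B((13*7)*(-8)) = -776044 - (3 - ((13*7)*(-8))**2 + 1977*((13*7)*(-8))) = -776044 - (3 - (91*(-8))**2 + 1977*(91*(-8))) = -776044 - (3 - 1*(-728)**2 + 1977*(-728)) = -776044 - (3 - 1*529984 - 1439256) = -776044 - (3 - 529984 - 1439256) = -776044 - 1*(-1969237) = -776044 + 1969237 = 1193193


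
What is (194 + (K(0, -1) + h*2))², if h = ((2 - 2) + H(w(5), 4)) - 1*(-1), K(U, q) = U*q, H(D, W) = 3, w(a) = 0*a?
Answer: 40804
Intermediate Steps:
w(a) = 0
h = 4 (h = ((2 - 2) + 3) - 1*(-1) = (0 + 3) + 1 = 3 + 1 = 4)
(194 + (K(0, -1) + h*2))² = (194 + (0*(-1) + 4*2))² = (194 + (0 + 8))² = (194 + 8)² = 202² = 40804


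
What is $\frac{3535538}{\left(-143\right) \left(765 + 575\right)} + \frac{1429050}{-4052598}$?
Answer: $- \frac{110620824157}{5883021430} \approx -18.803$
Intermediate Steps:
$\frac{3535538}{\left(-143\right) \left(765 + 575\right)} + \frac{1429050}{-4052598} = \frac{3535538}{\left(-143\right) 1340} + 1429050 \left(- \frac{1}{4052598}\right) = \frac{3535538}{-191620} - \frac{238175}{675433} = 3535538 \left(- \frac{1}{191620}\right) - \frac{238175}{675433} = - \frac{1767769}{95810} - \frac{238175}{675433} = - \frac{110620824157}{5883021430}$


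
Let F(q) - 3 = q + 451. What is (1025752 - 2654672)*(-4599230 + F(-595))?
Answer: 7492007409320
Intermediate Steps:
F(q) = 454 + q (F(q) = 3 + (q + 451) = 3 + (451 + q) = 454 + q)
(1025752 - 2654672)*(-4599230 + F(-595)) = (1025752 - 2654672)*(-4599230 + (454 - 595)) = -1628920*(-4599230 - 141) = -1628920*(-4599371) = 7492007409320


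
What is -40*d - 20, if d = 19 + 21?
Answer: -1620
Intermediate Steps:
d = 40
-40*d - 20 = -40*40 - 20 = -1600 - 20 = -1620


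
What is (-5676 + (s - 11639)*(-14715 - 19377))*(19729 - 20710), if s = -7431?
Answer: -637776317484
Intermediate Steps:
(-5676 + (s - 11639)*(-14715 - 19377))*(19729 - 20710) = (-5676 + (-7431 - 11639)*(-14715 - 19377))*(19729 - 20710) = (-5676 - 19070*(-34092))*(-981) = (-5676 + 650134440)*(-981) = 650128764*(-981) = -637776317484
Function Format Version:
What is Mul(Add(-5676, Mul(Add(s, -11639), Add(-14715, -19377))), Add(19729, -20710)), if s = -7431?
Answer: -637776317484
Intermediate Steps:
Mul(Add(-5676, Mul(Add(s, -11639), Add(-14715, -19377))), Add(19729, -20710)) = Mul(Add(-5676, Mul(Add(-7431, -11639), Add(-14715, -19377))), Add(19729, -20710)) = Mul(Add(-5676, Mul(-19070, -34092)), -981) = Mul(Add(-5676, 650134440), -981) = Mul(650128764, -981) = -637776317484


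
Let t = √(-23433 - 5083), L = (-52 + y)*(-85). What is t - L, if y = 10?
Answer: -3570 + 2*I*√7129 ≈ -3570.0 + 168.87*I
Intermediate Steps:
L = 3570 (L = (-52 + 10)*(-85) = -42*(-85) = 3570)
t = 2*I*√7129 (t = √(-28516) = 2*I*√7129 ≈ 168.87*I)
t - L = 2*I*√7129 - 1*3570 = 2*I*√7129 - 3570 = -3570 + 2*I*√7129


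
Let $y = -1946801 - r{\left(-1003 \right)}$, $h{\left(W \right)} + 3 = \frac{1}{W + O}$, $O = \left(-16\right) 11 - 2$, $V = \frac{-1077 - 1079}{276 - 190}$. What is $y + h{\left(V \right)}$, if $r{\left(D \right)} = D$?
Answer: $- \frac{16990734375}{8732} \approx -1.9458 \cdot 10^{6}$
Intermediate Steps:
$V = - \frac{1078}{43}$ ($V = - \frac{2156}{86} = \left(-2156\right) \frac{1}{86} = - \frac{1078}{43} \approx -25.07$)
$O = -178$ ($O = -176 - 2 = -178$)
$h{\left(W \right)} = -3 + \frac{1}{-178 + W}$ ($h{\left(W \right)} = -3 + \frac{1}{W - 178} = -3 + \frac{1}{-178 + W}$)
$y = -1945798$ ($y = -1946801 - -1003 = -1946801 + 1003 = -1945798$)
$y + h{\left(V \right)} = -1945798 + \frac{535 - - \frac{3234}{43}}{-178 - \frac{1078}{43}} = -1945798 + \frac{535 + \frac{3234}{43}}{- \frac{8732}{43}} = -1945798 - \frac{26239}{8732} = - \frac{16990734375}{8732}$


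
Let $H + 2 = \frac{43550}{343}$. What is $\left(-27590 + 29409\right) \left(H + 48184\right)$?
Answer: $\frac{30140786344}{343} \approx 8.7874 \cdot 10^{7}$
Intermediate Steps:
$H = \frac{42864}{343}$ ($H = -2 + \frac{43550}{343} = \frac{42864}{343} \approx 124.97$)
$\left(-27590 + 29409\right) \left(H + 48184\right) = \left(-27590 + 29409\right) \left(\frac{42864}{343} + 48184\right) = 1819 \cdot \frac{16569976}{343} = \frac{30140786344}{343}$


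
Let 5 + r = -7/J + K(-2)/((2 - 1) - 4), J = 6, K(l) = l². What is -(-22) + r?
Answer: 29/2 ≈ 14.500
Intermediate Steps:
r = -15/2 (r = -5 + (-7/6 + (-2)²/((2 - 1) - 4)) = -5 + (-7*⅙ + 4/(1 - 4)) = -5 + (-7/6 + 4/(-3)) = -5 + (-7/6 + 4*(-⅓)) = -5 + (-7/6 - 4/3) = -5 - 5/2 = -15/2 ≈ -7.5000)
-(-22) + r = -(-22) - 15/2 = -11*(-2) - 15/2 = 22 - 15/2 = 29/2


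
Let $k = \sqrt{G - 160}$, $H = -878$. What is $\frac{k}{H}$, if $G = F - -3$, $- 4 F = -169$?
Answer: $- \frac{3 i \sqrt{51}}{1756} \approx - 0.012201 i$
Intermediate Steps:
$F = \frac{169}{4}$ ($F = \left(- \frac{1}{4}\right) \left(-169\right) = \frac{169}{4} \approx 42.25$)
$G = \frac{181}{4}$ ($G = \frac{169}{4} - -3 = \frac{169}{4} + 3 = \frac{181}{4} \approx 45.25$)
$k = \frac{3 i \sqrt{51}}{2}$ ($k = \sqrt{\frac{181}{4} - 160} = \sqrt{- \frac{459}{4}} = \frac{3 i \sqrt{51}}{2} \approx 10.712 i$)
$\frac{k}{H} = \frac{\frac{3}{2} i \sqrt{51}}{-878} = \frac{3 i \sqrt{51}}{2} \left(- \frac{1}{878}\right) = - \frac{3 i \sqrt{51}}{1756}$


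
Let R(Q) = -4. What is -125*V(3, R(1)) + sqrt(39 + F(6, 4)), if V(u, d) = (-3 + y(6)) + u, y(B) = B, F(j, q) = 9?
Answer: -750 + 4*sqrt(3) ≈ -743.07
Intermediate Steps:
V(u, d) = 3 + u (V(u, d) = (-3 + 6) + u = 3 + u)
-125*V(3, R(1)) + sqrt(39 + F(6, 4)) = -125*(3 + 3) + sqrt(39 + 9) = -125*6 + sqrt(48) = -750 + 4*sqrt(3)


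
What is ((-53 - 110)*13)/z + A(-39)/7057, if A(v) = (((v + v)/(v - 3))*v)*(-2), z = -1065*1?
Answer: 105756391/52609935 ≈ 2.0102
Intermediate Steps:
z = -1065
A(v) = -4*v²/(-3 + v) (A(v) = (((2*v)/(-3 + v))*v)*(-2) = ((2*v/(-3 + v))*v)*(-2) = (2*v²/(-3 + v))*(-2) = -4*v²/(-3 + v))
((-53 - 110)*13)/z + A(-39)/7057 = ((-53 - 110)*13)/(-1065) - 4*(-39)²/(-3 - 39)/7057 = -163*13*(-1/1065) - 4*1521/(-42)*(1/7057) = -2119*(-1/1065) - 4*1521*(-1/42)*(1/7057) = 2119/1065 + (1014/7)*(1/7057) = 2119/1065 + 1014/49399 = 105756391/52609935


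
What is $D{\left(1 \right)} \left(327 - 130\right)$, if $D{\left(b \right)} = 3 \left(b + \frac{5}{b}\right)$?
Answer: $3546$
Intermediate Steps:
$D{\left(b \right)} = 3 b + \frac{15}{b}$
$D{\left(1 \right)} \left(327 - 130\right) = \left(3 \cdot 1 + \frac{15}{1}\right) \left(327 - 130\right) = \left(3 + 15 \cdot 1\right) \left(327 - 130\right) = \left(3 + 15\right) 197 = 18 \cdot 197 = 3546$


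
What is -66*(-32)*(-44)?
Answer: -92928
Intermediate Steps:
-66*(-32)*(-44) = 2112*(-44) = -92928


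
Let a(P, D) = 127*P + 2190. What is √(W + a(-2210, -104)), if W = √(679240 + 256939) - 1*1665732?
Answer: √(-1944212 + √936179) ≈ 1394.0*I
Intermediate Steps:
a(P, D) = 2190 + 127*P
W = -1665732 + √936179 (W = √936179 - 1665732 = -1665732 + √936179 ≈ -1.6648e+6)
√(W + a(-2210, -104)) = √((-1665732 + √936179) + (2190 + 127*(-2210))) = √((-1665732 + √936179) + (2190 - 280670)) = √((-1665732 + √936179) - 278480) = √(-1944212 + √936179)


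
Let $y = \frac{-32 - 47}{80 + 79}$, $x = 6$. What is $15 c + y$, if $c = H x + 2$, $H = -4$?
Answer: $- \frac{52549}{159} \approx -330.5$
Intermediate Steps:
$c = -22$ ($c = \left(-4\right) 6 + 2 = -24 + 2 = -22$)
$y = - \frac{79}{159} \approx -0.49686$
$15 c + y = 15 \left(-22\right) - \frac{79}{159} = -330 - \frac{79}{159} = - \frac{52549}{159}$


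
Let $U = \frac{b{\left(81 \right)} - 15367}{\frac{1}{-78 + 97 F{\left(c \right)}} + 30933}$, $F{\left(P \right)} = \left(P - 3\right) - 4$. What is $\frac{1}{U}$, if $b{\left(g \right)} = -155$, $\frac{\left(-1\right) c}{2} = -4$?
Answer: $- \frac{293864}{147459} \approx -1.9929$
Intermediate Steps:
$c = 8$ ($c = \left(-2\right) \left(-4\right) = 8$)
$F{\left(P \right)} = -7 + P$ ($F{\left(P \right)} = \left(-3 + P\right) - 4 = -7 + P$)
$U = - \frac{147459}{293864}$ ($U = \frac{-155 - 15367}{\frac{1}{-78 + 97 \left(-7 + 8\right)} + 30933} = - \frac{15522}{\frac{1}{-78 + 97 \cdot 1} + 30933} = - \frac{15522}{\frac{1}{-78 + 97} + 30933} = - \frac{15522}{\frac{1}{19} + 30933} = - \frac{15522}{\frac{587728}{19}} = \left(-15522\right) \frac{19}{587728} = - \frac{147459}{293864} \approx -0.50179$)
$\frac{1}{U} = \frac{1}{- \frac{147459}{293864}} = - \frac{293864}{147459}$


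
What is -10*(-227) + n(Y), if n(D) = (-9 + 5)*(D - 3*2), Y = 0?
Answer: 2294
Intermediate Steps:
n(D) = 24 - 4*D (n(D) = -4*(D - 6) = -4*(-6 + D) = 24 - 4*D)
-10*(-227) + n(Y) = -10*(-227) + (24 - 4*0) = 2270 + (24 + 0) = 2270 + 24 = 2294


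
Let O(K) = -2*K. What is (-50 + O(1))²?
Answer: 2704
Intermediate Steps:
(-50 + O(1))² = (-50 - 2*1)² = (-50 - 2)² = (-52)² = 2704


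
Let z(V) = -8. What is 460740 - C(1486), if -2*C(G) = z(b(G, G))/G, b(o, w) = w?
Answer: 342329818/743 ≈ 4.6074e+5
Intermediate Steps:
C(G) = 4/G (C(G) = -(-4)/G = 4/G)
460740 - C(1486) = 460740 - 4/1486 = 460740 - 1*2/743 = 460740 - 2/743 = 342329818/743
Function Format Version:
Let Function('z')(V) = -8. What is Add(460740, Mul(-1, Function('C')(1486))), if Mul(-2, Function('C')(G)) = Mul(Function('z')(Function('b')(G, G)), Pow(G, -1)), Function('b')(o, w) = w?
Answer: Rational(342329818, 743) ≈ 4.6074e+5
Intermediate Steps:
Function('C')(G) = Mul(4, Pow(G, -1)) (Function('C')(G) = Mul(Rational(-1, 2), Mul(-8, Pow(G, -1))) = Mul(4, Pow(G, -1)))
Add(460740, Mul(-1, Function('C')(1486))) = Add(460740, Mul(-1, Mul(4, Pow(1486, -1)))) = Add(460740, Mul(-1, Mul(4, Rational(1, 1486)))) = Add(460740, Mul(-1, Rational(2, 743))) = Add(460740, Rational(-2, 743)) = Rational(342329818, 743)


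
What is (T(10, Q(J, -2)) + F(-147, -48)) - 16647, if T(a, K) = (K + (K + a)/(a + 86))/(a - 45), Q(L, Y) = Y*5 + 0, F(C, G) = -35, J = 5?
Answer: -116772/7 ≈ -16682.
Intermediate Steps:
Q(L, Y) = 5*Y (Q(L, Y) = 5*Y + 0 = 5*Y)
T(a, K) = (K + (K + a)/(86 + a))/(-45 + a)
(T(10, Q(J, -2)) + F(-147, -48)) - 16647 = ((10 + 87*(5*(-2)) + (5*(-2))*10)/(-3870 + 10**2 + 41*10) - 35) - 16647 = ((10 + 87*(-10) - 10*10)/(-3870 + 100 + 410) - 35) - 16647 = ((10 - 870 - 100)/(-3360) - 35) - 16647 = (-1/3360*(-960) - 35) - 16647 = (2/7 - 35) - 16647 = -243/7 - 16647 = -116772/7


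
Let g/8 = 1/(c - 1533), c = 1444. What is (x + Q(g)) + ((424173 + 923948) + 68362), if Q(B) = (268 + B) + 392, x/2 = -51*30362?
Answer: -149500517/89 ≈ -1.6798e+6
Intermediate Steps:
x = -3096924 (x = 2*(-51*30362) = 2*(-1548462) = -3096924)
g = -8/89 (g = 8/(1444 - 1533) = 8/(-89) = 8*(-1/89) = -8/89 ≈ -0.089888)
Q(B) = 660 + B
(x + Q(g)) + ((424173 + 923948) + 68362) = (-3096924 + (660 - 8/89)) + ((424173 + 923948) + 68362) = (-3096924 + 58732/89) + (1348121 + 68362) = -275567504/89 + 1416483 = -149500517/89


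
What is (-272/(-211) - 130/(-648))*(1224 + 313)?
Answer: 156532691/68364 ≈ 2289.7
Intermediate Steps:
(-272/(-211) - 130/(-648))*(1224 + 313) = (-272*(-1/211) - 130*(-1/648))*1537 = (272/211 + 65/324)*1537 = (101843/68364)*1537 = 156532691/68364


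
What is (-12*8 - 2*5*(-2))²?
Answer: 5776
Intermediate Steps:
(-12*8 - 2*5*(-2))² = (-96 - 10*(-2))² = (-96 + 20)² = (-76)² = 5776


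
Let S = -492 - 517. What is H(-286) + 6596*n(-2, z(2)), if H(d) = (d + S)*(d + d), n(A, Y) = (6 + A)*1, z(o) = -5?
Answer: 767124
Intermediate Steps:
n(A, Y) = 6 + A
S = -1009
H(d) = 2*d*(-1009 + d) (H(d) = (d - 1009)*(d + d) = (-1009 + d)*(2*d) = 2*d*(-1009 + d))
H(-286) + 6596*n(-2, z(2)) = 2*(-286)*(-1009 - 286) + 6596*(6 - 2) = 2*(-286)*(-1295) + 6596*4 = 740740 + 26384 = 767124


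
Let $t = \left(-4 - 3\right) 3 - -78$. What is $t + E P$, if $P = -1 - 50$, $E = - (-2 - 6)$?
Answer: $-351$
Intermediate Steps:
$E = 8$ ($E = \left(-1\right) \left(-8\right) = 8$)
$P = -51$
$t = 57$ ($t = \left(-7\right) 3 + 78 = -21 + 78 = 57$)
$t + E P = 57 + 8 \left(-51\right) = 57 - 408 = -351$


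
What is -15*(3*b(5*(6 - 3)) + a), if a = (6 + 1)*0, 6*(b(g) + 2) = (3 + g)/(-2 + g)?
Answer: 1035/13 ≈ 79.615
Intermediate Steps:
b(g) = -2 + (3 + g)/(6*(-2 + g)) (b(g) = -2 + ((3 + g)/(-2 + g))/6 = -2 + (3 + g)/(6*(-2 + g)))
a = 0 (a = 7*0 = 0)
-15*(3*b(5*(6 - 3)) + a) = -15*(3*((27 - 55*(6 - 3))/(6*(-2 + 5*(6 - 3)))) + 0) = -15*(3*((27 - 55*3)/(6*(-2 + 5*3))) + 0) = -15*(3*((27 - 11*15)/(6*(-2 + 15))) + 0) = -15*(3*((⅙)*(27 - 165)/13) + 0) = -15*(3*((⅙)*(1/13)*(-138)) + 0) = -15*(3*(-23/13) + 0) = -15*(-69/13 + 0) = -15*(-69/13) = 1035/13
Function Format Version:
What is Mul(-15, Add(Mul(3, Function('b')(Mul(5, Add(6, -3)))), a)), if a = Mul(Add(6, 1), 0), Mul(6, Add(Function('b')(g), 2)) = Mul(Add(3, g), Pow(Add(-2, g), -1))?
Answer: Rational(1035, 13) ≈ 79.615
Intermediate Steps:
Function('b')(g) = Add(-2, Mul(Rational(1, 6), Pow(Add(-2, g), -1), Add(3, g))) (Function('b')(g) = Add(-2, Mul(Rational(1, 6), Mul(Add(3, g), Pow(Add(-2, g), -1)))) = Add(-2, Mul(Rational(1, 6), Mul(Pow(Add(-2, g), -1), Add(3, g)))) = Add(-2, Mul(Rational(1, 6), Pow(Add(-2, g), -1), Add(3, g))))
a = 0 (a = Mul(7, 0) = 0)
Mul(-15, Add(Mul(3, Function('b')(Mul(5, Add(6, -3)))), a)) = Mul(-15, Add(Mul(3, Mul(Rational(1, 6), Pow(Add(-2, Mul(5, Add(6, -3))), -1), Add(27, Mul(-11, Mul(5, Add(6, -3)))))), 0)) = Mul(-15, Add(Mul(3, Mul(Rational(1, 6), Pow(Add(-2, Mul(5, 3)), -1), Add(27, Mul(-11, Mul(5, 3))))), 0)) = Mul(-15, Add(Mul(3, Mul(Rational(1, 6), Pow(Add(-2, 15), -1), Add(27, Mul(-11, 15)))), 0)) = Mul(-15, Add(Mul(3, Mul(Rational(1, 6), Pow(13, -1), Add(27, -165))), 0)) = Mul(-15, Add(Mul(3, Mul(Rational(1, 6), Rational(1, 13), -138)), 0)) = Mul(-15, Add(Mul(3, Rational(-23, 13)), 0)) = Mul(-15, Add(Rational(-69, 13), 0)) = Mul(-15, Rational(-69, 13)) = Rational(1035, 13)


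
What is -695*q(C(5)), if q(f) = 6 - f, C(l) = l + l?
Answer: 2780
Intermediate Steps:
C(l) = 2*l
-695*q(C(5)) = -695*(6 - 2*5) = -695*(6 - 1*10) = -695*(6 - 10) = -695*(-4) = 2780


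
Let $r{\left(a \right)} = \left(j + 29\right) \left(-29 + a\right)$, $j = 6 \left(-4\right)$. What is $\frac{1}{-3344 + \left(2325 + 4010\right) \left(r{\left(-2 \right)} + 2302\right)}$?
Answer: $\frac{1}{13597901} \approx 7.3541 \cdot 10^{-8}$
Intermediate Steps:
$j = -24$
$r{\left(a \right)} = -145 + 5 a$ ($r{\left(a \right)} = \left(-24 + 29\right) \left(-29 + a\right) = 5 \left(-29 + a\right) = -145 + 5 a$)
$\frac{1}{-3344 + \left(2325 + 4010\right) \left(r{\left(-2 \right)} + 2302\right)} = \frac{1}{-3344 + \left(2325 + 4010\right) \left(\left(-145 + 5 \left(-2\right)\right) + 2302\right)} = \frac{1}{-3344 + 6335 \left(\left(-145 - 10\right) + 2302\right)} = \frac{1}{-3344 + 6335 \left(-155 + 2302\right)} = \frac{1}{-3344 + 6335 \cdot 2147} = \frac{1}{-3344 + 13601245} = \frac{1}{13597901}$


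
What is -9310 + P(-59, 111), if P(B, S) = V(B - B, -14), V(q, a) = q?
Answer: -9310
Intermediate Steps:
P(B, S) = 0 (P(B, S) = B - B = 0)
-9310 + P(-59, 111) = -9310 + 0 = -9310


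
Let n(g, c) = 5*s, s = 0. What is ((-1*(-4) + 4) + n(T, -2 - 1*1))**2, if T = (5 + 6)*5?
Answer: 64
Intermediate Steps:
T = 55 (T = 11*5 = 55)
n(g, c) = 0 (n(g, c) = 5*0 = 0)
((-1*(-4) + 4) + n(T, -2 - 1*1))**2 = ((-1*(-4) + 4) + 0)**2 = ((4 + 4) + 0)**2 = (8 + 0)**2 = 8**2 = 64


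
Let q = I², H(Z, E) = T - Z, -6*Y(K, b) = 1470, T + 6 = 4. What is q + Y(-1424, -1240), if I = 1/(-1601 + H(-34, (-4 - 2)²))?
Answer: -603131444/2461761 ≈ -245.00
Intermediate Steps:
T = -2 (T = -6 + 4 = -2)
Y(K, b) = -245 (Y(K, b) = -⅙*1470 = -245)
H(Z, E) = -2 - Z
I = -1/1569 (I = 1/(-1601 + (-2 - 1*(-34))) = 1/(-1601 + (-2 + 34)) = 1/(-1601 + 32) = 1/(-1569) = -1/1569 ≈ -0.00063735)
q = 1/2461761 (q = (-1/1569)² = 1/2461761 ≈ 4.0621e-7)
q + Y(-1424, -1240) = 1/2461761 - 245 = -603131444/2461761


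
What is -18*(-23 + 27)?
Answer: -72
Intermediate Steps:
-18*(-23 + 27) = -18*4 = -72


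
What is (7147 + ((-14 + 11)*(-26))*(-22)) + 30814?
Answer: 36245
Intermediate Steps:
(7147 + ((-14 + 11)*(-26))*(-22)) + 30814 = (7147 - 3*(-26)*(-22)) + 30814 = (7147 + 78*(-22)) + 30814 = (7147 - 1716) + 30814 = 5431 + 30814 = 36245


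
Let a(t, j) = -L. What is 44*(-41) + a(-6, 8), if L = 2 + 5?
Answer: -1811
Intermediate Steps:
L = 7
a(t, j) = -7 (a(t, j) = -1*7 = -7)
44*(-41) + a(-6, 8) = 44*(-41) - 7 = -1804 - 7 = -1811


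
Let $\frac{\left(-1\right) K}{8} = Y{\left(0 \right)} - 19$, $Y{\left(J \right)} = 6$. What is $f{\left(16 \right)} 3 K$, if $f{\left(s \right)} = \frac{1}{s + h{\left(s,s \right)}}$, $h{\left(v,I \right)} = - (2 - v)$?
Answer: $\frac{52}{5} \approx 10.4$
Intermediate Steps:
$h{\left(v,I \right)} = -2 + v$
$K = 104$ ($K = - 8 \left(6 - 19\right) = \left(-8\right) \left(-13\right) = 104$)
$f{\left(s \right)} = \frac{1}{-2 + 2 s}$ ($f{\left(s \right)} = \frac{1}{s + \left(-2 + s\right)} = \frac{1}{-2 + 2 s}$)
$f{\left(16 \right)} 3 K = \frac{1}{2 \left(-1 + 16\right)} 3 \cdot 104 = \frac{1}{2 \cdot 15} \cdot 312 = \frac{1}{2} \cdot \frac{1}{15} \cdot 312 = \frac{1}{30} \cdot 312 = \frac{52}{5}$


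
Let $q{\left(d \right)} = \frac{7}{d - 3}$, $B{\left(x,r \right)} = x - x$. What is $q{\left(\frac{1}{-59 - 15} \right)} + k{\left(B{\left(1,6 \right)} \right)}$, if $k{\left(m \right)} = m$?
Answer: $- \frac{518}{223} \approx -2.3229$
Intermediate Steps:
$B{\left(x,r \right)} = 0$
$q{\left(d \right)} = \frac{7}{-3 + d}$
$q{\left(\frac{1}{-59 - 15} \right)} + k{\left(B{\left(1,6 \right)} \right)} = \frac{7}{-3 + \frac{1}{-59 - 15}} + 0 = \frac{7}{-3 + \frac{1}{-74}} + 0 = \frac{7}{-3 - \frac{1}{74}} + 0 = \frac{7}{- \frac{223}{74}} + 0 = 7 \left(- \frac{74}{223}\right) + 0 = - \frac{518}{223} + 0 = - \frac{518}{223}$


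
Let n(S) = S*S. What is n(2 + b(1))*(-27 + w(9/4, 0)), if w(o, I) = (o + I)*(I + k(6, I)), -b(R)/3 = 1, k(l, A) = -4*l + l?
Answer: -135/2 ≈ -67.500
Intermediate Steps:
k(l, A) = -3*l
b(R) = -3 (b(R) = -3*1 = -3)
w(o, I) = (-18 + I)*(I + o) (w(o, I) = (o + I)*(I - 3*6) = (I + o)*(I - 18) = (I + o)*(-18 + I) = (-18 + I)*(I + o))
n(S) = S²
n(2 + b(1))*(-27 + w(9/4, 0)) = (2 - 3)²*(-27 + (0² - 18*0 - 162/4 + 0*(9/4))) = (-1)²*(-27 + (0 + 0 - 162/4 + 0*(9*(¼)))) = 1*(-27 + (0 + 0 - 18*9/4 + 0*(9/4))) = 1*(-27 + (0 + 0 - 81/2 + 0)) = 1*(-27 - 81/2) = 1*(-135/2) = -135/2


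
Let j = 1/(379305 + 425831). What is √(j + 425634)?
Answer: 5*√689786693859929/201284 ≈ 652.41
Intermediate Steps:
j = 1/805136 ≈ 1.2420e-6
√(j + 425634) = √(1/805136 + 425634) = √(342693256225/805136) = 5*√689786693859929/201284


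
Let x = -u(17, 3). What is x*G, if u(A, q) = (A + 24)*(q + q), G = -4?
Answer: 984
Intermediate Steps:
u(A, q) = 2*q*(24 + A) (u(A, q) = (24 + A)*(2*q) = 2*q*(24 + A))
x = -246 (x = -2*3*(24 + 17) = -2*3*41 = -1*246 = -246)
x*G = -246*(-4) = 984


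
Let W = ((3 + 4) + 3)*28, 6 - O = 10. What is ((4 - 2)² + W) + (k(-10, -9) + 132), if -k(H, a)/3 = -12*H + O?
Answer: 68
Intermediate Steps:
O = -4 (O = 6 - 1*10 = 6 - 10 = -4)
k(H, a) = 12 + 36*H (k(H, a) = -3*(-12*H - 4) = -3*(-4 - 12*H) = 12 + 36*H)
W = 280 (W = (7 + 3)*28 = 10*28 = 280)
((4 - 2)² + W) + (k(-10, -9) + 132) = ((4 - 2)² + 280) + ((12 + 36*(-10)) + 132) = (2² + 280) + ((12 - 360) + 132) = (4 + 280) + (-348 + 132) = 284 - 216 = 68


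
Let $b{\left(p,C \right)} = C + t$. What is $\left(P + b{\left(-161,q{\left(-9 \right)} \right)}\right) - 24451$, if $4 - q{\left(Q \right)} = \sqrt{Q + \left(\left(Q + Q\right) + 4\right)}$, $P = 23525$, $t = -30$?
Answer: $-952 - i \sqrt{23} \approx -952.0 - 4.7958 i$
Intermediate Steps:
$q{\left(Q \right)} = 4 - \sqrt{4 + 3 Q}$ ($q{\left(Q \right)} = 4 - \sqrt{Q + \left(\left(Q + Q\right) + 4\right)} = 4 - \sqrt{Q + \left(2 Q + 4\right)} = 4 - \sqrt{Q + \left(4 + 2 Q\right)} = 4 - \sqrt{4 + 3 Q}$)
$b{\left(p,C \right)} = -30 + C$ ($b{\left(p,C \right)} = C - 30 = -30 + C$)
$\left(P + b{\left(-161,q{\left(-9 \right)} \right)}\right) - 24451 = \left(23525 - \left(26 + \sqrt{4 + 3 \left(-9\right)}\right)\right) - 24451 = \left(23525 - \left(26 + \sqrt{4 - 27}\right)\right) - 24451 = \left(23525 - \left(26 + \sqrt{-23}\right)\right) - 24451 = \left(23525 - \left(26 + i \sqrt{23}\right)\right) - 24451 = \left(23499 - i \sqrt{23}\right) - 24451 = -952 - i \sqrt{23}$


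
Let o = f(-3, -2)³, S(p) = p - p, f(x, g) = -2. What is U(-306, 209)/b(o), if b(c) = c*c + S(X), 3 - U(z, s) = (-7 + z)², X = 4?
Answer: -48983/32 ≈ -1530.7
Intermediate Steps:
S(p) = 0
U(z, s) = 3 - (-7 + z)²
o = -8 (o = (-2)³ = -8)
b(c) = c² (b(c) = c*c + 0 = c² + 0 = c²)
U(-306, 209)/b(o) = (3 - (-7 - 306)²)/((-8)²) = (3 - 1*(-313)²)/64 = (3 - 1*97969)*(1/64) = (3 - 97969)*(1/64) = -97966*1/64 = -48983/32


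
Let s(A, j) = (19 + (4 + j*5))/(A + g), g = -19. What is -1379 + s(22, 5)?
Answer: -1363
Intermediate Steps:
s(A, j) = (23 + 5*j)/(-19 + A) (s(A, j) = (19 + (4 + j*5))/(A - 19) = (19 + (4 + 5*j))/(-19 + A) = (23 + 5*j)/(-19 + A))
-1379 + s(22, 5) = -1379 + (23 + 5*5)/(-19 + 22) = -1379 + (23 + 25)/3 = -1379 + (⅓)*48 = -1379 + 16 = -1363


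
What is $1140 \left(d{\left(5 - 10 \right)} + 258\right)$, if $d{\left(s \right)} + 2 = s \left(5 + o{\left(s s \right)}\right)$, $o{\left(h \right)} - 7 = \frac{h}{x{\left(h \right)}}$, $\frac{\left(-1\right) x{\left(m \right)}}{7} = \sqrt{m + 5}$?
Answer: $223440 + \frac{4750 \sqrt{30}}{7} \approx 2.2716 \cdot 10^{5}$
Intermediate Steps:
$x{\left(m \right)} = - 7 \sqrt{5 + m}$ ($x{\left(m \right)} = - 7 \sqrt{m + 5} = - 7 \sqrt{5 + m}$)
$o{\left(h \right)} = 7 - \frac{h}{7 \sqrt{5 + h}}$ ($o{\left(h \right)} = 7 + \frac{h}{\left(-7\right) \sqrt{5 + h}} = 7 + h \left(- \frac{1}{7 \sqrt{5 + h}}\right) = 7 - \frac{h}{7 \sqrt{5 + h}}$)
$d{\left(s \right)} = -2 + s \left(12 - \frac{s^{2}}{7 \sqrt{5 + s^{2}}}\right)$ ($d{\left(s \right)} = -2 + s \left(5 - \left(-7 + \frac{s s}{7 \sqrt{5 + s s}}\right)\right) = -2 + s \left(5 - \left(-7 + \frac{s^{2}}{7 \sqrt{5 + s^{2}}}\right)\right) = -2 + s \left(12 - \frac{s^{2}}{7 \sqrt{5 + s^{2}}}\right)$)
$1140 \left(d{\left(5 - 10 \right)} + 258\right) = 1140 \left(\left(-2 + 12 \left(5 - 10\right) - \frac{\left(5 - 10\right)^{3}}{7 \sqrt{5 + \left(5 - 10\right)^{2}}}\right) + 258\right) = 1140 \left(\left(-2 + 12 \left(-5\right) - \frac{\left(-5\right)^{3}}{7 \sqrt{5 + \left(-5\right)^{2}}}\right) + 258\right) = 1140 \left(\left(-2 - 60 - - \frac{125}{7 \sqrt{5 + 25}}\right) + 258\right) = 1140 \left(\left(-2 - 60 - - \frac{125}{7 \sqrt{30}}\right) + 258\right) = 1140 \left(\left(-2 - 60 - - \frac{125 \frac{\sqrt{30}}{30}}{7}\right) + 258\right) = 1140 \left(\left(-2 - 60 + \frac{25 \sqrt{30}}{42}\right) + 258\right) = 1140 \left(\left(-62 + \frac{25 \sqrt{30}}{42}\right) + 258\right) = 1140 \left(196 + \frac{25 \sqrt{30}}{42}\right) = 223440 + \frac{4750 \sqrt{30}}{7}$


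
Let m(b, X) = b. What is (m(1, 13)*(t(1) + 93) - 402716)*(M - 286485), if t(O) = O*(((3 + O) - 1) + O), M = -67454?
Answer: 142502566241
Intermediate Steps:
t(O) = O*(2 + 2*O) (t(O) = O*((2 + O) + O) = O*(2 + 2*O))
(m(1, 13)*(t(1) + 93) - 402716)*(M - 286485) = (1*(2*1*(1 + 1) + 93) - 402716)*(-67454 - 286485) = (1*(2*1*2 + 93) - 402716)*(-353939) = (1*(4 + 93) - 402716)*(-353939) = (1*97 - 402716)*(-353939) = (97 - 402716)*(-353939) = -402619*(-353939) = 142502566241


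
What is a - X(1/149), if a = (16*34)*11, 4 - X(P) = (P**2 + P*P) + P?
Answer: 132762131/22201 ≈ 5980.0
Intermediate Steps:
X(P) = 4 - P - 2*P**2 (X(P) = 4 - ((P**2 + P*P) + P) = 4 - ((P**2 + P**2) + P) = 4 - (2*P**2 + P) = 4 - (P + 2*P**2) = 4 + (-P - 2*P**2) = 4 - P - 2*P**2)
a = 5984 (a = 544*11 = 5984)
a - X(1/149) = 5984 - (4 - 1/149 - 2*(1/149)**2) = 5984 - (4 - 1*1/149 - 2*(1/149)**2) = 5984 - (4 - 1/149 - 2*1/22201) = 5984 - (4 - 1/149 - 2/22201) = 5984 - 1*88653/22201 = 5984 - 88653/22201 = 132762131/22201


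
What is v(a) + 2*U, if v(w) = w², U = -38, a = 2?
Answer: -72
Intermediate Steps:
v(a) + 2*U = 2² + 2*(-38) = 4 - 76 = -72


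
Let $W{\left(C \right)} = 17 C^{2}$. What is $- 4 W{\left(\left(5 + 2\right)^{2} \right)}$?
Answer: $-163268$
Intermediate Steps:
$- 4 W{\left(\left(5 + 2\right)^{2} \right)} = - 4 \cdot 17 \left(\left(5 + 2\right)^{2}\right)^{2} = - 4 \cdot 17 \left(7^{2}\right)^{2} = - 4 \cdot 17 \cdot 49^{2} = - 4 \cdot 17 \cdot 2401 = \left(-4\right) 40817 = -163268$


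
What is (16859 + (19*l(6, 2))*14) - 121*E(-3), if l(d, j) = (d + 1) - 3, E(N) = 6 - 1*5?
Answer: 17802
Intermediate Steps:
E(N) = 1 (E(N) = 6 - 5 = 1)
l(d, j) = -2 + d (l(d, j) = (1 + d) - 3 = -2 + d)
(16859 + (19*l(6, 2))*14) - 121*E(-3) = (16859 + (19*(-2 + 6))*14) - 121*1 = (16859 + (19*4)*14) - 121 = (16859 + 76*14) - 121 = (16859 + 1064) - 121 = 17923 - 121 = 17802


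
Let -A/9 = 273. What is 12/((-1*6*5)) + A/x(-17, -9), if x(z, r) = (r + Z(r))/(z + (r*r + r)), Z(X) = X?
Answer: 75071/10 ≈ 7507.1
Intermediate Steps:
A = -2457 (A = -9*273 = -2457)
x(z, r) = 2*r/(r + z + r²) (x(z, r) = (r + r)/(z + (r*r + r)) = (2*r)/(z + (r² + r)) = (2*r)/(z + (r + r²)) = (2*r)/(r + z + r²) = 2*r/(r + z + r²))
12/((-1*6*5)) + A/x(-17, -9) = 12/((-1*6*5)) - 2457/(2*(-9)/(-9 - 17 + (-9)²)) = 12/((-6*5)) - 2457/(2*(-9)/(-9 - 17 + 81)) = 12/(-30) - 2457/(2*(-9)/55) = 12*(-1/30) - 2457/(2*(-9)*(1/55)) = -⅖ - 2457/(-18/55) = -⅖ - 2457*(-55/18) = -⅖ + 15015/2 = 75071/10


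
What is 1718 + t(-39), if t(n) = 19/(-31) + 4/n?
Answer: 2076197/1209 ≈ 1717.3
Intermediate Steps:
t(n) = -19/31 + 4/n (t(n) = 19*(-1/31) + 4/n = -19/31 + 4/n)
1718 + t(-39) = 1718 + (-19/31 + 4/(-39)) = 1718 + (-19/31 + 4*(-1/39)) = 1718 + (-19/31 - 4/39) = 1718 - 865/1209 = 2076197/1209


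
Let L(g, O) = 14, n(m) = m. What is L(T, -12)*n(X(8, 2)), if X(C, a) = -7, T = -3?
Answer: -98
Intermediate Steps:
L(T, -12)*n(X(8, 2)) = 14*(-7) = -98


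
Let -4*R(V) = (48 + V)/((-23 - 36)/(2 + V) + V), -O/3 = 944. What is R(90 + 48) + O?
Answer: -54553662/19261 ≈ -2832.3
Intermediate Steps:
O = -2832 (O = -3*944 = -2832)
R(V) = -(48 + V)/(4*(V - 59/(2 + V))) (R(V) = -(48 + V)/(4*((-23 - 36)/(2 + V) + V)) = -(48 + V)/(4*(-59/(2 + V) + V)) = -(48 + V)/(4*(V - 59/(2 + V))))
R(90 + 48) + O = (-96 - (90 + 48)² - 50*(90 + 48))/(4*(-59 + (90 + 48)² + 2*(90 + 48))) - 2832 = (-96 - 1*138² - 50*138)/(4*(-59 + 138² + 2*138)) - 2832 = (-96 - 1*19044 - 6900)/(4*(-59 + 19044 + 276)) - 2832 = (¼)*(-96 - 19044 - 6900)/19261 - 2832 = (¼)*(1/19261)*(-26040) - 2832 = -6510/19261 - 2832 = -54553662/19261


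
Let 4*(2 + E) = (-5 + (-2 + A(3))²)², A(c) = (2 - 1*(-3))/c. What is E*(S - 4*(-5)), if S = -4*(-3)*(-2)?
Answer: -1288/81 ≈ -15.901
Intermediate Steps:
A(c) = 5/c (A(c) = (2 + 3)/c = 5/c)
S = -24 (S = 12*(-2) = -24)
E = 322/81 (E = -2 + (-5 + (-2 + 5/3)²)²/4 = -2 + (-5 + (-⅓)²)²/4 = -2 + (-5 + ⅑)²/4 = -2 + (-44/9)²/4 = -2 + (¼)*(1936/81) = -2 + 484/81 = 322/81 ≈ 3.9753)
E*(S - 4*(-5)) = 322*(-24 - 4*(-5))/81 = 322*(-24 + 20)/81 = (322/81)*(-4) = -1288/81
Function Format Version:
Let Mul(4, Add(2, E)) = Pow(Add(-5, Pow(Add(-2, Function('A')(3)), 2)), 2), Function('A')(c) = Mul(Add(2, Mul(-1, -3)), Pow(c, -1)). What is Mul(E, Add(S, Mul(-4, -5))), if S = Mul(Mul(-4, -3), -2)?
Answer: Rational(-1288, 81) ≈ -15.901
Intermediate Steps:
Function('A')(c) = Mul(5, Pow(c, -1)) (Function('A')(c) = Mul(Add(2, 3), Pow(c, -1)) = Mul(5, Pow(c, -1)))
S = -24 (S = Mul(12, -2) = -24)
E = Rational(322, 81) (E = Add(-2, Mul(Rational(1, 4), Pow(Add(-5, Pow(Add(-2, Mul(5, Pow(3, -1))), 2)), 2))) = Add(-2, Mul(Rational(1, 4), Pow(Add(-5, Pow(Add(-2, Mul(5, Rational(1, 3))), 2)), 2))) = Add(-2, Mul(Rational(1, 4), Pow(Add(-5, Pow(Add(-2, Rational(5, 3)), 2)), 2))) = Add(-2, Mul(Rational(1, 4), Pow(Add(-5, Pow(Rational(-1, 3), 2)), 2))) = Add(-2, Mul(Rational(1, 4), Pow(Add(-5, Rational(1, 9)), 2))) = Add(-2, Mul(Rational(1, 4), Pow(Rational(-44, 9), 2))) = Add(-2, Mul(Rational(1, 4), Rational(1936, 81))) = Add(-2, Rational(484, 81)) = Rational(322, 81) ≈ 3.9753)
Mul(E, Add(S, Mul(-4, -5))) = Mul(Rational(322, 81), Add(-24, Mul(-4, -5))) = Mul(Rational(322, 81), Add(-24, 20)) = Mul(Rational(322, 81), -4) = Rational(-1288, 81)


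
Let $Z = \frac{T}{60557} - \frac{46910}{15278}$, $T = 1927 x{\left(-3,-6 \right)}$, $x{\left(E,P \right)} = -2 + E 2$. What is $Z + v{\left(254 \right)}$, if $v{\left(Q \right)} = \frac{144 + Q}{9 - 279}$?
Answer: $- \frac{7309843162}{1523178405} \approx -4.7991$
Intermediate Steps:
$x{\left(E,P \right)} = -2 + 2 E$
$T = -15416$ ($T = 1927 \left(-2 + 2 \left(-3\right)\right) = 1927 \left(-2 - 6\right) = 1927 \left(-8\right) = -15416$)
$v{\left(Q \right)} = - \frac{8}{15} - \frac{Q}{270}$ ($v{\left(Q \right)} = \frac{144 + Q}{-270} = \left(144 + Q\right) \left(- \frac{1}{270}\right) = - \frac{8}{15} - \frac{Q}{270}$)
$Z = - \frac{37515299}{11282803}$ ($Z = - \frac{15416}{60557} - \frac{46910}{15278} = \left(-15416\right) \frac{1}{60557} - \frac{23455}{7639} = - \frac{376}{1477} - \frac{23455}{7639} = - \frac{37515299}{11282803} \approx -3.325$)
$Z + v{\left(254 \right)} = - \frac{37515299}{11282803} - \frac{199}{135} = - \frac{7309843162}{1523178405}$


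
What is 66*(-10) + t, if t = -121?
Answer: -781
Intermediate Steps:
66*(-10) + t = 66*(-10) - 121 = -660 - 121 = -781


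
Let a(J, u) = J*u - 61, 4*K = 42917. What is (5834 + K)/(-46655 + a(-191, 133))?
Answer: -66253/288476 ≈ -0.22967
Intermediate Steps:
K = 42917/4 (K = (¼)*42917 = 42917/4 ≈ 10729.)
a(J, u) = -61 + J*u
(5834 + K)/(-46655 + a(-191, 133)) = (5834 + 42917/4)/(-46655 + (-61 - 191*133)) = 66253/(4*(-46655 + (-61 - 25403))) = 66253/(4*(-46655 - 25464)) = (66253/4)/(-72119) = (66253/4)*(-1/72119) = -66253/288476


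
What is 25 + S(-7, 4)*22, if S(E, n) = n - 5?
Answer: 3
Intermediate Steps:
S(E, n) = -5 + n
25 + S(-7, 4)*22 = 25 + (-5 + 4)*22 = 25 - 1*22 = 25 - 22 = 3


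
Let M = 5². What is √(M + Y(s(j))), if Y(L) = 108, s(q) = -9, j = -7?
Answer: √133 ≈ 11.533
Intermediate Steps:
M = 25
√(M + Y(s(j))) = √(25 + 108) = √133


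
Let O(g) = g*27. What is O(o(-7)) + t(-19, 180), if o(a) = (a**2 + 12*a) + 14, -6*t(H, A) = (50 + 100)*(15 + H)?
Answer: -467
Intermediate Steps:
t(H, A) = -375 - 25*H (t(H, A) = -(50 + 100)*(15 + H)/6 = -25*(15 + H) = -(2250 + 150*H)/6 = -375 - 25*H)
o(a) = 14 + a**2 + 12*a
O(g) = 27*g
O(o(-7)) + t(-19, 180) = 27*(14 + (-7)**2 + 12*(-7)) + (-375 - 25*(-19)) = 27*(14 + 49 - 84) + (-375 + 475) = 27*(-21) + 100 = -567 + 100 = -467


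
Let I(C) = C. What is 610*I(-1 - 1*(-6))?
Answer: 3050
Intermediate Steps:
610*I(-1 - 1*(-6)) = 610*(-1 - 1*(-6)) = 610*(-1 + 6) = 610*5 = 3050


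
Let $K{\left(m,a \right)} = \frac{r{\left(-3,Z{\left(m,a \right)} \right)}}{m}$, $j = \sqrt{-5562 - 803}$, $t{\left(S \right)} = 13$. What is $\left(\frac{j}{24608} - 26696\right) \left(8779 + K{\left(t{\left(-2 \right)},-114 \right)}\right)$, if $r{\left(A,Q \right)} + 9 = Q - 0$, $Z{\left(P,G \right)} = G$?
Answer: $- \frac{3043450784}{13} + \frac{28501 i \sqrt{6365}}{79976} \approx -2.3411 \cdot 10^{8} + 28.431 i$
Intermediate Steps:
$j = i \sqrt{6365}$ ($j = \sqrt{-6365} = i \sqrt{6365} \approx 79.781 i$)
$r{\left(A,Q \right)} = -9 + Q$ ($r{\left(A,Q \right)} = -9 + \left(Q - 0\right) = -9 + \left(Q + \left(-1 + 1\right)\right) = -9 + \left(Q + 0\right) = -9 + Q$)
$K{\left(m,a \right)} = \frac{-9 + a}{m}$
$\left(\frac{j}{24608} - 26696\right) \left(8779 + K{\left(t{\left(-2 \right)},-114 \right)}\right) = \left(\frac{i \sqrt{6365}}{24608} - 26696\right) \left(8779 + \frac{-9 - 114}{13}\right) = \left(i \sqrt{6365} \cdot \frac{1}{24608} - 26696\right) \left(8779 + \frac{1}{13} \left(-123\right)\right) = \left(\frac{i \sqrt{6365}}{24608} - 26696\right) \left(8779 - \frac{123}{13}\right) = \left(-26696 + \frac{i \sqrt{6365}}{24608}\right) \frac{114004}{13} = - \frac{3043450784}{13} + \frac{28501 i \sqrt{6365}}{79976}$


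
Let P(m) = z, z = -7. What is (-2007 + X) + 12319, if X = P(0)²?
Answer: 10361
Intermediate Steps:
P(m) = -7
X = 49 (X = (-7)² = 49)
(-2007 + X) + 12319 = (-2007 + 49) + 12319 = -1958 + 12319 = 10361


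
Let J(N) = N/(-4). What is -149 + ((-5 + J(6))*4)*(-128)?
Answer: 3179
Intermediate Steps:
J(N) = -N/4 (J(N) = N*(-1/4) = -N/4)
-149 + ((-5 + J(6))*4)*(-128) = -149 + ((-5 - 1/4*6)*4)*(-128) = -149 + ((-5 - 3/2)*4)*(-128) = -149 - 13/2*4*(-128) = -149 - 26*(-128) = -149 + 3328 = 3179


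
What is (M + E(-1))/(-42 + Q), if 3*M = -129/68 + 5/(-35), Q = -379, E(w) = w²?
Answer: -457/601188 ≈ -0.00076016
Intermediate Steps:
M = -971/1428 (M = (-129/68 + 5/(-35))/3 = (-129*1/68 + 5*(-1/35))/3 = (-129/68 - ⅐)/3 = (⅓)*(-971/476) = -971/1428 ≈ -0.67997)
(M + E(-1))/(-42 + Q) = (-971/1428 + (-1)²)/(-42 - 379) = (-971/1428 + 1)/(-421) = (457/1428)*(-1/421) = -457/601188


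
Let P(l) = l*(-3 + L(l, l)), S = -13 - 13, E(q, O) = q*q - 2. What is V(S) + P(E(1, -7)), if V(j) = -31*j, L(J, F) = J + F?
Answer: 811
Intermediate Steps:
E(q, O) = -2 + q² (E(q, O) = q² - 2 = -2 + q²)
L(J, F) = F + J
S = -26
P(l) = l*(-3 + 2*l) (P(l) = l*(-3 + (l + l)) = l*(-3 + 2*l))
V(S) + P(E(1, -7)) = -31*(-26) + (-2 + 1²)*(-3 + 2*(-2 + 1²)) = 806 + (-2 + 1)*(-3 + 2*(-2 + 1)) = 806 - (-3 + 2*(-1)) = 806 - (-3 - 2) = 806 - 1*(-5) = 806 + 5 = 811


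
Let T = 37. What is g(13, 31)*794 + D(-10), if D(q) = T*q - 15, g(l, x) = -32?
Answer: -25793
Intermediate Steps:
D(q) = -15 + 37*q (D(q) = 37*q - 15 = -15 + 37*q)
g(13, 31)*794 + D(-10) = -32*794 + (-15 + 37*(-10)) = -25408 + (-15 - 370) = -25408 - 385 = -25793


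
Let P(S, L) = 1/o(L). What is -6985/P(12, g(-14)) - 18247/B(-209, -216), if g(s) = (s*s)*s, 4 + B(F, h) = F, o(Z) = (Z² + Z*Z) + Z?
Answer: -315505352983/3 ≈ -1.0517e+11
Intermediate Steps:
o(Z) = Z + 2*Z² (o(Z) = (Z² + Z²) + Z = 2*Z² + Z = Z + 2*Z²)
B(F, h) = -4 + F
g(s) = s³ (g(s) = s²*s = s³)
P(S, L) = 1/(L*(1 + 2*L))
-6985/P(12, g(-14)) - 18247/B(-209, -216) = -6985/(1/(((-14)³)*(1 + 2*(-14)³))) - 18247/(-4 - 209) = -6985/(1/((-2744)*(1 + 2*(-2744)))) - 18247/(-213) = -6985/((-1/(2744*(1 - 5488)))) - 18247*(-1/213) = -6985/((-1/2744/(-5487))) + 257/3 = -6985/((-1/2744*(-1/5487))) + 257/3 = -6985/1/15056328 + 257/3 = -6985*15056328 + 257/3 = -105168451080 + 257/3 = -315505352983/3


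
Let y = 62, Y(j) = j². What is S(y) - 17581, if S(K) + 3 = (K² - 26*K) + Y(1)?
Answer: -15351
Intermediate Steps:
S(K) = -2 + K² - 26*K (S(K) = -3 + ((K² - 26*K) + 1²) = -3 + ((K² - 26*K) + 1) = -3 + (1 + K² - 26*K) = -2 + K² - 26*K)
S(y) - 17581 = (-2 + 62² - 26*62) - 17581 = (-2 + 3844 - 1612) - 17581 = 2230 - 17581 = -15351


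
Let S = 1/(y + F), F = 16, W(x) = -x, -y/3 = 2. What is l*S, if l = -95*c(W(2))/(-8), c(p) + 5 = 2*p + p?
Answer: -209/16 ≈ -13.063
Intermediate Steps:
y = -6 (y = -3*2 = -6)
c(p) = -5 + 3*p (c(p) = -5 + (2*p + p) = -5 + 3*p)
S = ⅒ (S = 1/(-6 + 16) = 1/10 = ⅒ ≈ 0.10000)
l = -1045/8 (l = -95*(-5 + 3*(-1*2))/(-8) = -95*(-5 + 3*(-2))*(-1)/8 = -95*(-5 - 6)*(-1)/8 = -(-1045)*(-1)/8 = -95*11/8 = -1045/8 ≈ -130.63)
l*S = -1045/8*⅒ = -209/16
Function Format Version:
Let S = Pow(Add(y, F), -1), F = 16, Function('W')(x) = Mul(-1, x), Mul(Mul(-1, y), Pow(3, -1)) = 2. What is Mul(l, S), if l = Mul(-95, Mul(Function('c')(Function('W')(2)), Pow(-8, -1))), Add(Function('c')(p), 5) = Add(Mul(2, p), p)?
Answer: Rational(-209, 16) ≈ -13.063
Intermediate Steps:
y = -6 (y = Mul(-3, 2) = -6)
Function('c')(p) = Add(-5, Mul(3, p)) (Function('c')(p) = Add(-5, Add(Mul(2, p), p)) = Add(-5, Mul(3, p)))
S = Rational(1, 10) (S = Pow(Add(-6, 16), -1) = Pow(10, -1) = Rational(1, 10) ≈ 0.10000)
l = Rational(-1045, 8) (l = Mul(-95, Mul(Add(-5, Mul(3, Mul(-1, 2))), Pow(-8, -1))) = Mul(-95, Mul(Add(-5, Mul(3, -2)), Rational(-1, 8))) = Mul(-95, Mul(Add(-5, -6), Rational(-1, 8))) = Mul(-95, Mul(-11, Rational(-1, 8))) = Mul(-95, Rational(11, 8)) = Rational(-1045, 8) ≈ -130.63)
Mul(l, S) = Mul(Rational(-1045, 8), Rational(1, 10)) = Rational(-209, 16)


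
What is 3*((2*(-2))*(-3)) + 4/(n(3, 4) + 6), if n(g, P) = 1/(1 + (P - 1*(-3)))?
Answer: 1796/49 ≈ 36.653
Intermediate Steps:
n(g, P) = 1/(4 + P) (n(g, P) = 1/(1 + (P + 3)) = 1/(1 + (3 + P)) = 1/(4 + P))
3*((2*(-2))*(-3)) + 4/(n(3, 4) + 6) = 3*((2*(-2))*(-3)) + 4/(1/(4 + 4) + 6) = 3*(-4*(-3)) + 4/(1/8 + 6) = 3*12 + 4/(1/8 + 6) = 36 + 4/(49/8) = 36 + (8/49)*4 = 36 + 32/49 = 1796/49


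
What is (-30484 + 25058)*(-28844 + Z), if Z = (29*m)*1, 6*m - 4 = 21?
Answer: 467555707/3 ≈ 1.5585e+8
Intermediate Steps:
m = 25/6 (m = ⅔ + (⅙)*21 = ⅔ + 7/2 = 25/6 ≈ 4.1667)
Z = 725/6 (Z = (29*(25/6))*1 = (725/6)*1 = 725/6 ≈ 120.83)
(-30484 + 25058)*(-28844 + Z) = (-30484 + 25058)*(-28844 + 725/6) = -5426*(-172339/6) = 467555707/3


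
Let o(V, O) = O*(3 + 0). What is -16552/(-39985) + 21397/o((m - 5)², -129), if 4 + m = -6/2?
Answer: -849153421/15474195 ≈ -54.875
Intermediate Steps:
m = -7 (m = -4 - 6/2 = -4 - 6*½ = -4 - 3 = -7)
o(V, O) = 3*O (o(V, O) = O*3 = 3*O)
-16552/(-39985) + 21397/o((m - 5)², -129) = -16552/(-39985) + 21397/((3*(-129))) = -16552*(-1/39985) + 21397/(-387) = 16552/39985 + 21397*(-1/387) = 16552/39985 - 21397/387 = -849153421/15474195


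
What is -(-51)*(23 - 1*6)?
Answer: 867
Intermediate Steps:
-(-51)*(23 - 1*6) = -(-51)*(23 - 6) = -(-51)*17 = -1*(-867) = 867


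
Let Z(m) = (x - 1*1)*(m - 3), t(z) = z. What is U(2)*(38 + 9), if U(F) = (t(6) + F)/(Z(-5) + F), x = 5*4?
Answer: -188/75 ≈ -2.5067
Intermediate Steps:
x = 20
Z(m) = -57 + 19*m (Z(m) = (20 - 1*1)*(m - 3) = (20 - 1)*(-3 + m) = 19*(-3 + m) = -57 + 19*m)
U(F) = (6 + F)/(-152 + F) (U(F) = (6 + F)/((-57 + 19*(-5)) + F) = (6 + F)/((-57 - 95) + F) = (6 + F)/(-152 + F))
U(2)*(38 + 9) = ((6 + 2)/(-152 + 2))*(38 + 9) = (8/(-150))*47 = -1/150*8*47 = -4/75*47 = -188/75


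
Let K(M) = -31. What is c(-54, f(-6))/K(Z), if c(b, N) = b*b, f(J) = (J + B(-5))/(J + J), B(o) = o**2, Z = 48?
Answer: -2916/31 ≈ -94.064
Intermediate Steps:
f(J) = (25 + J)/(2*J) (f(J) = (J + (-5)**2)/(J + J) = (J + 25)/((2*J)) = (25 + J)*(1/(2*J)) = (25 + J)/(2*J))
c(b, N) = b**2
c(-54, f(-6))/K(Z) = (-54)**2/(-31) = 2916*(-1/31) = -2916/31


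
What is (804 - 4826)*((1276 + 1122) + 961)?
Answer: -13509898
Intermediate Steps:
(804 - 4826)*((1276 + 1122) + 961) = -4022*(2398 + 961) = -4022*3359 = -13509898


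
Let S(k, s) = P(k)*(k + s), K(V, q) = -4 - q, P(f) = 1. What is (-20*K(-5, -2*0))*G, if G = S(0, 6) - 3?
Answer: 240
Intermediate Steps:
S(k, s) = k + s (S(k, s) = 1*(k + s) = k + s)
G = 3 (G = (0 + 6) - 3 = 6 - 3 = 3)
(-20*K(-5, -2*0))*G = -20*(-4 - (-2)*0)*3 = -20*(-4 - 1*0)*3 = -20*(-4 + 0)*3 = -20*(-4)*3 = 80*3 = 240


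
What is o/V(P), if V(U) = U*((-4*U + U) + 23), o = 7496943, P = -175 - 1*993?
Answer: -7496943/4119536 ≈ -1.8199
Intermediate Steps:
P = -1168 (P = -175 - 993 = -1168)
V(U) = U*(23 - 3*U) (V(U) = U*(-3*U + 23) = U*(23 - 3*U))
o/V(P) = 7496943/((-1168*(23 - 3*(-1168)))) = 7496943/((-1168*(23 + 3504))) = 7496943/((-1168*3527)) = 7496943/(-4119536) = 7496943*(-1/4119536) = -7496943/4119536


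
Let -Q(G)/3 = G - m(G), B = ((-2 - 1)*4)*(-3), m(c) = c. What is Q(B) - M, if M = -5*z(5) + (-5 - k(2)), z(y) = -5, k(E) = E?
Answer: -18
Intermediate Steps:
B = 36 (B = -3*4*(-3) = -12*(-3) = 36)
M = 18 (M = -5*(-5) + (-5 - 1*2) = 25 + (-5 - 2) = 25 - 7 = 18)
Q(G) = 0 (Q(G) = -3*(G - G) = -3*0 = 0)
Q(B) - M = 0 - 1*18 = 0 - 18 = -18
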